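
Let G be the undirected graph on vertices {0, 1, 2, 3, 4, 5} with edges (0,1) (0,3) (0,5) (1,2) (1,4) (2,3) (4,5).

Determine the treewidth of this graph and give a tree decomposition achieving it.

Each bag holds 3 vertices, so the decomposition has width 2, which upper-bounds the treewidth. Since 5–4–1–0–5 is a cycle in G, G is not acyclic. Forests are exactly the graphs of treewidth ≤ 1, so tw(G) ≥ 2. Combining the bounds, tw(G) = 2.

Treewidth 2.
One such decomposition:
Bags: B1 = {0, 4, 5}  B2 = {0, 1, 4}  B3 = {0, 1, 3}  B4 = {1, 2, 3}
Tree: B1–B2, B2–B3, B3–B4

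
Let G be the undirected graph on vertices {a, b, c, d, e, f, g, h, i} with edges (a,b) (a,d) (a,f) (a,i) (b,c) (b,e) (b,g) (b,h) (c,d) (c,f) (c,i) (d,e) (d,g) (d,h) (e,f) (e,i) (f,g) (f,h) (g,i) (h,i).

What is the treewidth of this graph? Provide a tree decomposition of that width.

Each bag holds 5 vertices, so the decomposition has width 4, which upper-bounds the treewidth. For the lower bound: the 5 vertex sets {d,g}, {a,i}, {b,c}, {f}, {e} are disjoint, each induces a connected subgraph, and every pair is joined by at least one edge of G. Contracting each set to a single vertex therefore yields K_{5} as a minor, and since treewidth is minor-monotone, tw(G) ≥ tw(K_{5}) = 4. Hence tw(G) = 4 exactly.

Treewidth 4.
One such decomposition:
Bags: B1 = {b, d, f, g, i}  B2 = {a, b, d, f, i}  B3 = {b, c, d, f, i}  B4 = {b, d, e, f, i}  B5 = {b, d, f, h, i}
Tree: B1–B2, B2–B3, B3–B4, B4–B5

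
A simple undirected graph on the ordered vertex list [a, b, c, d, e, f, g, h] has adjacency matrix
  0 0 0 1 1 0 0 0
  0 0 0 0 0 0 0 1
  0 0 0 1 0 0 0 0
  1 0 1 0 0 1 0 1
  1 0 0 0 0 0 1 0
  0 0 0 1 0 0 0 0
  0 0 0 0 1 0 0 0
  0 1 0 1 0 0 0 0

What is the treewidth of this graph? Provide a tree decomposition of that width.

Treewidth 1.
One optimal decomposition is:
Bags: B1 = {d, f}  B2 = {d, h}  B3 = {c, d}  B4 = {a, d}  B5 = {a, e}  B6 = {b, h}  B7 = {e, g}
Tree: B1–B2, B2–B3, B2–B4, B4–B5, B2–B6, B5–B7

The largest bag has 2 vertices, giving width 1; this decomposition certifies tw(G) ≤ 1. G has an edge, so its treewidth is at least 1. Therefore the treewidth is 1.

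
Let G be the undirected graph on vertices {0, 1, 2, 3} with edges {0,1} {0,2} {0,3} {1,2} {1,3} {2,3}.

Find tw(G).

A width-3 tree decomposition is:
Bags: B1 = {0, 1, 2, 3}
Tree: (single bag)
A single bag containing all 4 vertices is trivially a valid decomposition of width 3. For the lower bound, the 4 vertices {0, 1, 2, 3} are pairwise adjacent, and any tree decomposition puts a clique entirely inside one bag — forcing width ≥ 3. The upper and lower bounds meet at 3, so that is the treewidth.

3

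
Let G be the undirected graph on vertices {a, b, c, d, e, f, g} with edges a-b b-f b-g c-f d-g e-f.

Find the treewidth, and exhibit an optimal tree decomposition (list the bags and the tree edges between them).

Treewidth 1.
One optimal decomposition is:
Bags: B1 = {e, f}  B2 = {c, f}  B3 = {b, f}  B4 = {b, g}  B5 = {a, b}  B6 = {d, g}
Tree: B1–B2, B2–B3, B3–B4, B3–B5, B4–B6

Each bag holds 2 vertices, so the decomposition has width 1, which upper-bounds the treewidth. Any graph with an edge has treewidth ≥ 1, and G has the edge e–f. The upper and lower bounds meet at 1, so that is the treewidth.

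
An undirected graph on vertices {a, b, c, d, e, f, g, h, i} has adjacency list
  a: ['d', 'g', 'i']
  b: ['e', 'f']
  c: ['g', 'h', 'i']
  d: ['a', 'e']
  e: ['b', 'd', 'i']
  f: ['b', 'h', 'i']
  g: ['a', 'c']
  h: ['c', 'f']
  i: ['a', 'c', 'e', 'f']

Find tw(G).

3

A width-3 tree decomposition is:
Bags: B1 = {a, d, e, g}  B2 = {a, e, g, i}  B3 = {c, e, g, i}  B4 = {b, c, e, i}  B5 = {b, c, f, i}  B6 = {b, c, f, h}
Tree: B1–B2, B2–B3, B3–B4, B4–B5, B5–B6
Each bag holds 4 vertices, so the decomposition has width 3, which upper-bounds the treewidth. For the lower bound: the 4 vertex sets {a,d,g}, {e}, {i}, {b,c,f,h} are disjoint, each induces a connected subgraph, and every pair is joined by at least one edge of G. Contracting each set to a single vertex therefore yields K_{4} as a minor, and since treewidth is minor-monotone, tw(G) ≥ tw(K_{4}) = 3. Combining the bounds, tw(G) = 3.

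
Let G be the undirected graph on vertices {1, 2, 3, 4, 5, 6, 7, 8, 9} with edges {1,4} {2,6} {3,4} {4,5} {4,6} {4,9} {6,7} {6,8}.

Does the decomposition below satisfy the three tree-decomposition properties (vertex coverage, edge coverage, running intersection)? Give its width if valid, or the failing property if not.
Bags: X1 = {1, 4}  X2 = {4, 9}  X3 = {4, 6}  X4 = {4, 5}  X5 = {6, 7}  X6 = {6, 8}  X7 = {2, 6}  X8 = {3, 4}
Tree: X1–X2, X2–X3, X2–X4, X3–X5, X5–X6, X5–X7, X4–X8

Yes; width 1.

Vertex coverage: the bags together contain {1, 2, 3, 4, 5, 6, 7, 8, 9}, the full vertex set. Edge coverage: each edge of G has both endpoints in at least one bag. Running intersection: for every vertex, the bags containing it form a connected subtree. All three properties hold, so this is a valid tree decomposition of width max|bag| − 1 = 1, and hence tw(G) ≤ 1.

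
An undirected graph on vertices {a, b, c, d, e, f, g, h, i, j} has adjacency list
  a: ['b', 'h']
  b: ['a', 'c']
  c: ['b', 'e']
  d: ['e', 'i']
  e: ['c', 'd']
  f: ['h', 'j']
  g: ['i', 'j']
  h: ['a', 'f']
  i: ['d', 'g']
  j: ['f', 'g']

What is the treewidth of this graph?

2

A width-2 tree decomposition is:
Bags: B1 = {g, i, j}  B2 = {d, i, j}  B3 = {d, e, j}  B4 = {c, e, j}  B5 = {b, c, j}  B6 = {a, b, j}  B7 = {a, h, j}  B8 = {f, h, j}
Tree: B1–B2, B2–B3, B3–B4, B4–B5, B5–B6, B6–B7, B7–B8
The largest bag has 3 vertices, giving width 2; this decomposition certifies tw(G) ≤ 2. The edges j–g–i–d–e–c–b–a–h–f–j form a cycle, so G is not a tree and its treewidth is at least 2. Combining the bounds, tw(G) = 2.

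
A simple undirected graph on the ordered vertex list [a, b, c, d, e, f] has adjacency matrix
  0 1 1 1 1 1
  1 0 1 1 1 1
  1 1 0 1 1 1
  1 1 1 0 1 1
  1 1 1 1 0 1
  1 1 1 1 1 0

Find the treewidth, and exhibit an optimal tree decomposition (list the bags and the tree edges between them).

With just one bag of size 6, the width is 6 − 1 = 5, so tw(G) ≤ 5. Conversely, {a, b, c, d, e, f} is a clique of size 6, and the vertices of any clique must share a bag in every tree decomposition; so some bag has ≥ 6 vertices and tw(G) ≥ 5. Hence tw(G) = 5 exactly.

Treewidth 5.
One such decomposition:
Bags: B1 = {a, b, c, d, e, f}
Tree: (single bag)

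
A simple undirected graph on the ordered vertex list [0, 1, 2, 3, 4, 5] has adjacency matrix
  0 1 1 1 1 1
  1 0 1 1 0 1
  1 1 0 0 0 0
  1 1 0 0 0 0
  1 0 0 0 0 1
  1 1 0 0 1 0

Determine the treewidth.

A width-2 tree decomposition is:
Bags: B1 = {0, 1, 5}  B2 = {0, 1, 3}  B3 = {0, 4, 5}  B4 = {0, 1, 2}
Tree: B1–B2, B1–B3, B2–B4
Each bag holds 3 vertices, so the decomposition has width 2, which upper-bounds the treewidth. Conversely, {0, 1, 2} is a clique of size 3, and the vertices of any clique must share a bag in every tree decomposition; so some bag has ≥ 3 vertices and tw(G) ≥ 2. Therefore the treewidth is 2.

2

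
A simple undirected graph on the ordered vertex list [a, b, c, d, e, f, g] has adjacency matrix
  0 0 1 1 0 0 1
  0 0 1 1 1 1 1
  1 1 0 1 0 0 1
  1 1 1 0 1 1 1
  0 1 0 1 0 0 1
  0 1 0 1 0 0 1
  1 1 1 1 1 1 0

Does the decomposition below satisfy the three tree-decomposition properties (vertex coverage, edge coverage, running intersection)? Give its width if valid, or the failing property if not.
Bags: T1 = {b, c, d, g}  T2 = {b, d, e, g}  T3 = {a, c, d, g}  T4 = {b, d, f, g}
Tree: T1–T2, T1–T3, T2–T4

Vertex coverage: the bags together contain {a, b, c, d, e, f, g}, the full vertex set. Edge coverage: each edge of G has both endpoints in at least one bag. Running intersection: for every vertex, the bags containing it form a connected subtree. All three properties hold, so this is a valid tree decomposition of width max|bag| − 1 = 3, and hence tw(G) ≤ 3.

Yes; width 3.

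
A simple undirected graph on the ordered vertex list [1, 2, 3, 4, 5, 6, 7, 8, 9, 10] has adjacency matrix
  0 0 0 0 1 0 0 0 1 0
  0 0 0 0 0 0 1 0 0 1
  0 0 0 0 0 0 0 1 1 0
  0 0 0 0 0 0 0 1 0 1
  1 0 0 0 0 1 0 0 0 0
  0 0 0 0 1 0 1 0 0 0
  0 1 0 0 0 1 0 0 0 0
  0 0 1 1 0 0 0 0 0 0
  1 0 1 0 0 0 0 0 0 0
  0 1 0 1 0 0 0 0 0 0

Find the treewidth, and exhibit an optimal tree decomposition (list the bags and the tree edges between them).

The largest bag has 3 vertices, giving width 2; this decomposition certifies tw(G) ≤ 2. Since 7–2–10–4–8–3–9–1–5–6–7 is a cycle in G, G is not acyclic. Forests are exactly the graphs of treewidth ≤ 1, so tw(G) ≥ 2. Therefore the treewidth is 2.

Treewidth 2.
One optimal decomposition is:
Bags: B1 = {2, 7, 10}  B2 = {4, 7, 10}  B3 = {4, 7, 8}  B4 = {3, 7, 8}  B5 = {3, 7, 9}  B6 = {1, 7, 9}  B7 = {1, 5, 7}  B8 = {5, 6, 7}
Tree: B1–B2, B2–B3, B3–B4, B4–B5, B5–B6, B6–B7, B7–B8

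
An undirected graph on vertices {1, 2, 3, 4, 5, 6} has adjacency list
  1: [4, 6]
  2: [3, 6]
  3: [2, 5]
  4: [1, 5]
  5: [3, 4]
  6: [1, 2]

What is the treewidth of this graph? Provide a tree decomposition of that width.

Every bag has size at most 3, so the width is 3 − 1 = 2 and tw(G) ≤ 2. The edges 4–1–6–2–3–5–4 form a cycle, so G is not a tree and its treewidth is at least 2. Hence tw(G) = 2 exactly.

Treewidth 2.
One optimal decomposition is:
Bags: B1 = {1, 4, 6}  B2 = {2, 4, 6}  B3 = {2, 3, 4}  B4 = {3, 4, 5}
Tree: B1–B2, B2–B3, B3–B4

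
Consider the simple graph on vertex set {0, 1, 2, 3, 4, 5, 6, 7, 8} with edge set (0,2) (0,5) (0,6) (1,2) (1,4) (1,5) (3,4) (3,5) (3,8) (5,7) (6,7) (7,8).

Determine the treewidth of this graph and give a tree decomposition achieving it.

Each bag holds 4 vertices, so the decomposition has width 3, which upper-bounds the treewidth. For the lower bound: the 4 vertex sets {0,2,6}, {7}, {5}, {1,3,4,8} are disjoint, each induces a connected subgraph, and every pair is joined by at least one edge of G. Contracting each set to a single vertex therefore yields K_{4} as a minor, and since treewidth is minor-monotone, tw(G) ≥ tw(K_{4}) = 3. Therefore the treewidth is 3.

Treewidth 3.
Bags: B1 = {0, 2, 6, 7}  B2 = {0, 2, 5, 7}  B3 = {1, 2, 5, 7}  B4 = {1, 5, 7, 8}  B5 = {1, 3, 5, 8}  B6 = {1, 3, 4, 8}
Tree: B1–B2, B2–B3, B3–B4, B4–B5, B5–B6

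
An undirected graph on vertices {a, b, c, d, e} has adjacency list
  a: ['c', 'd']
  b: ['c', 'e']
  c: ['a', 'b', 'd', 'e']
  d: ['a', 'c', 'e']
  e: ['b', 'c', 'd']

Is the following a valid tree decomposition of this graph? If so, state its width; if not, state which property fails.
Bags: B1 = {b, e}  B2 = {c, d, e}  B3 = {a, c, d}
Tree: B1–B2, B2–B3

A tree decomposition must satisfy three properties: every vertex lies in some bag; for every edge, both endpoints lie together in some bag; and for every vertex, the bags containing it form a connected subtree. Here edge (c,b) lies in no bag, so the decomposition is invalid.

No — edge (c,b) lies in no bag.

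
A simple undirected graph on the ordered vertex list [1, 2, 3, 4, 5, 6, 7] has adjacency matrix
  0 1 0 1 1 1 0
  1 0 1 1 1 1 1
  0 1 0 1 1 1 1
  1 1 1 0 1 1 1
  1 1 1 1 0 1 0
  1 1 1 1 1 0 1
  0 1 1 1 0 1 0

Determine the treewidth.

A width-4 tree decomposition is:
Bags: B1 = {2, 3, 4, 5, 6}  B2 = {1, 2, 4, 5, 6}  B3 = {2, 3, 4, 6, 7}
Tree: B1–B2, B1–B3
Every bag has size at most 5, so the width is 5 − 1 = 4 and tw(G) ≤ 4. Conversely, {1, 2, 4, 5, 6} is a clique of size 5, and the vertices of any clique must share a bag in every tree decomposition; so some bag has ≥ 5 vertices and tw(G) ≥ 4. Combining the bounds, tw(G) = 4.

4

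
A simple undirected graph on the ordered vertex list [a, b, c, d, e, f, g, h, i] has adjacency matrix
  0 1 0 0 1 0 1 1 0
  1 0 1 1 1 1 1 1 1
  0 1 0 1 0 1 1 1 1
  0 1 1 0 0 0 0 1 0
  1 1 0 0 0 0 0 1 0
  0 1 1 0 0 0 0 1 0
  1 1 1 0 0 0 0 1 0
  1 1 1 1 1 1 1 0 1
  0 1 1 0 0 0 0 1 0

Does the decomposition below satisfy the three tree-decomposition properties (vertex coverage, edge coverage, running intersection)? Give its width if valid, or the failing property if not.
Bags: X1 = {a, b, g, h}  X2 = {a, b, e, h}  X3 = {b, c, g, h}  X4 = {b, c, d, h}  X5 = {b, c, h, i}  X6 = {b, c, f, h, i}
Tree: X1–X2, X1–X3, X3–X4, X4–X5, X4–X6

A tree decomposition must satisfy three properties: every vertex lies in some bag; for every edge, both endpoints lie together in some bag; and for every vertex, the bags containing it form a connected subtree. Here bags containing vertex i are not connected in the tree, so the decomposition is invalid.

No — bags containing vertex i are not connected in the tree.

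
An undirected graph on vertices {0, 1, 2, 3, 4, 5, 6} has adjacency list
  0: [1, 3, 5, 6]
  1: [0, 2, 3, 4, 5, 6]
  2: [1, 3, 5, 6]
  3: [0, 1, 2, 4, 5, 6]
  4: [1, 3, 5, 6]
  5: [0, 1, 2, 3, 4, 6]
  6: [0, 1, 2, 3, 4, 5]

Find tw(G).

A width-4 tree decomposition is:
Bags: B1 = {1, 2, 3, 5, 6}  B2 = {0, 1, 3, 5, 6}  B3 = {1, 3, 4, 5, 6}
Tree: B1–B2, B2–B3
Every bag has size at most 5, so the width is 5 − 1 = 4 and tw(G) ≤ 4. For the lower bound, the 5 vertices {0, 1, 3, 5, 6} are pairwise adjacent, and any tree decomposition puts a clique entirely inside one bag — forcing width ≥ 4. Combining the bounds, tw(G) = 4.

4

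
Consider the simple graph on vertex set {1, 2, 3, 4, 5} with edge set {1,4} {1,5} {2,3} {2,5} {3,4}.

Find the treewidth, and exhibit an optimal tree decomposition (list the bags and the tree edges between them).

Treewidth 2.
Bags: B1 = {1, 2, 5}  B2 = {1, 2, 3}  B3 = {1, 3, 4}
Tree: B1–B2, B2–B3

Every bag has size at most 3, so the width is 3 − 1 = 2 and tw(G) ≤ 2. The edges 1–5–2–3–4–1 form a cycle, so G is not a tree and its treewidth is at least 2. Hence tw(G) = 2 exactly.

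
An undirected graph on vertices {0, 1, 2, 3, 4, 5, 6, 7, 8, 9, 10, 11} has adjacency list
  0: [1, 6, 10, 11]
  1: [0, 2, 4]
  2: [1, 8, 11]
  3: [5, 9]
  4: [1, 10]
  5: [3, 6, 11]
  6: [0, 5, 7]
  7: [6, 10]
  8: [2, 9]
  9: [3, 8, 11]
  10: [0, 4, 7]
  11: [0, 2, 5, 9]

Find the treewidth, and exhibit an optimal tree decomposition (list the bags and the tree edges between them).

Each bag holds 4 vertices, so the decomposition has width 3, which upper-bounds the treewidth. For the lower bound: the 4 vertex sets {3,8,9}, {5}, {11}, {0,1,2,6} are disjoint, each induces a connected subgraph, and every pair is joined by at least one edge of G. Contracting each set to a single vertex therefore yields K_{4} as a minor, and since treewidth is minor-monotone, tw(G) ≥ tw(K_{4}) = 3. Combining the bounds, tw(G) = 3.

Treewidth 3.
Bags: B1 = {3, 5, 8, 9}  B2 = {5, 8, 9, 11}  B3 = {2, 5, 8, 11}  B4 = {2, 5, 6, 11}  B5 = {0, 2, 6, 11}  B6 = {0, 1, 2, 6}  B7 = {0, 1, 6, 7}  B8 = {0, 1, 7, 10}  B9 = {1, 4, 7, 10}
Tree: B1–B2, B2–B3, B3–B4, B4–B5, B5–B6, B6–B7, B7–B8, B8–B9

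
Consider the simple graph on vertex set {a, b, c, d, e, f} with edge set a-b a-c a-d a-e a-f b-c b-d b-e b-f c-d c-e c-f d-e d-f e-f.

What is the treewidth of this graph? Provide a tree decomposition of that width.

A single bag containing all 6 vertices is trivially a valid decomposition of width 5. Conversely, {a, b, c, d, e, f} is a clique of size 6, and the vertices of any clique must share a bag in every tree decomposition; so some bag has ≥ 6 vertices and tw(G) ≥ 5. Therefore the treewidth is 5.

Treewidth 5.
One such decomposition:
Bags: B1 = {a, b, c, d, e, f}
Tree: (single bag)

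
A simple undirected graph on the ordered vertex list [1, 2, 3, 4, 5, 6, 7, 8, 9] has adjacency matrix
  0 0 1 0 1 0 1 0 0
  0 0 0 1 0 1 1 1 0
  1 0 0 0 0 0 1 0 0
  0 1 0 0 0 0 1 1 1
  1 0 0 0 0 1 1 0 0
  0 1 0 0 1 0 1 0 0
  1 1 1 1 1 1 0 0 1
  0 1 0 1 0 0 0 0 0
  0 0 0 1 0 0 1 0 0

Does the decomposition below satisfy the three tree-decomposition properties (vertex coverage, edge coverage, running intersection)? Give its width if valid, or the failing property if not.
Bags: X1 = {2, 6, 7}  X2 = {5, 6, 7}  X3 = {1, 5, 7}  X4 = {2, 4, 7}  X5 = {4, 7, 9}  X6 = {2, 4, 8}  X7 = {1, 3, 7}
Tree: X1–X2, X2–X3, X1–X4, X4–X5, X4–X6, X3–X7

Checking the three conditions: (i) the bags cover all of {1, 2, 3, 4, 5, 6, 7, 8, 9}; (ii) for each edge, some bag contains both endpoints; (iii) the bags containing any fixed vertex form a subtree. All hold, so the decomposition is valid with width 3 − 1 = 2.

Yes; width 2.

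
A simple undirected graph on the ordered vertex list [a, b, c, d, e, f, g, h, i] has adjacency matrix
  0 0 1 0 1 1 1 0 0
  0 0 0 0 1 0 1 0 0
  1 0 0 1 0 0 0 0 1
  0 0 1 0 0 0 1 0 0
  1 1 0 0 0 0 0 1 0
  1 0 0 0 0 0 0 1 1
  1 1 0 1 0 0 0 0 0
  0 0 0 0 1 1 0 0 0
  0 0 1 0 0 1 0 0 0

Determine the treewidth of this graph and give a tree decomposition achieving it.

Treewidth 3.
One optimal decomposition is:
Bags: B1 = {e, f, h, i}  B2 = {a, e, f, i}  B3 = {a, c, e, i}  B4 = {a, b, c, e}  B5 = {a, b, c, g}  B6 = {b, c, d, g}
Tree: B1–B2, B2–B3, B3–B4, B4–B5, B5–B6

Every bag has size at most 4, so the width is 4 − 1 = 3 and tw(G) ≤ 3. For the lower bound: the 4 vertex sets {f,h,i}, {e}, {a}, {b,c,d,g} are disjoint, each induces a connected subgraph, and every pair is joined by at least one edge of G. Contracting each set to a single vertex therefore yields K_{4} as a minor, and since treewidth is minor-monotone, tw(G) ≥ tw(K_{4}) = 3. Hence tw(G) = 3 exactly.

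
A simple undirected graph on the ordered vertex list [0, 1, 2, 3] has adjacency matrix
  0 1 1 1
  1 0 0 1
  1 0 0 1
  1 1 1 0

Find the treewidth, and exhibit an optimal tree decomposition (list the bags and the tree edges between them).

Treewidth 2.
One optimal decomposition is:
Bags: B1 = {0, 2, 3}  B2 = {0, 1, 3}
Tree: B1–B2

Every bag has size at most 3, so the width is 3 − 1 = 2 and tw(G) ≤ 2. For the lower bound, the 3 vertices {0, 1, 3} are pairwise adjacent, and any tree decomposition puts a clique entirely inside one bag — forcing width ≥ 2. Combining the bounds, tw(G) = 2.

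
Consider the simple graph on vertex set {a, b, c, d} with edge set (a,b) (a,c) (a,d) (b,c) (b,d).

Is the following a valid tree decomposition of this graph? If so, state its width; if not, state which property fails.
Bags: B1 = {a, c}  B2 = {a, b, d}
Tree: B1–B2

A tree decomposition must satisfy three properties: every vertex lies in some bag; for every edge, both endpoints lie together in some bag; and for every vertex, the bags containing it form a connected subtree. Here edge (b,c) lies in no bag, so the decomposition is invalid.

No — edge (b,c) lies in no bag.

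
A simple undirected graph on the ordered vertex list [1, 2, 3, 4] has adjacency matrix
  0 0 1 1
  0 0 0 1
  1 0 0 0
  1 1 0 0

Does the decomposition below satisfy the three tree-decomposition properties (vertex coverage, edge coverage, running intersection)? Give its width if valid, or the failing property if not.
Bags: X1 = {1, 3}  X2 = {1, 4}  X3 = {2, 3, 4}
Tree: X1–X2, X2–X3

No — bags containing vertex 3 are not connected in the tree.

A tree decomposition must satisfy three properties: every vertex lies in some bag; for every edge, both endpoints lie together in some bag; and for every vertex, the bags containing it form a connected subtree. Here bags containing vertex 3 are not connected in the tree, so the decomposition is invalid.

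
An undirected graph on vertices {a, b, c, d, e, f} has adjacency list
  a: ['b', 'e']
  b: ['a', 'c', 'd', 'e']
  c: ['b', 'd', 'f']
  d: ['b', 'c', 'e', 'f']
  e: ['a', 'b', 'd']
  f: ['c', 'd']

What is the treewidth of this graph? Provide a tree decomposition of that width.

Treewidth 2.
Bags: B1 = {b, d, e}  B2 = {b, c, d}  B3 = {a, b, e}  B4 = {c, d, f}
Tree: B1–B2, B1–B3, B2–B4

The largest bag has 3 vertices, giving width 2; this decomposition certifies tw(G) ≤ 2. On the other hand G contains the 3-clique {b, d, e}. A clique must lie in a single bag of any decomposition, so no decomposition can have width below 2. The upper and lower bounds meet at 2, so that is the treewidth.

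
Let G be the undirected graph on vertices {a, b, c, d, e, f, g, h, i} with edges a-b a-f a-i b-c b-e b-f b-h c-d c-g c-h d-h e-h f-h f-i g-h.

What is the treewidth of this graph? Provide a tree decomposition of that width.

Every bag has size at most 3, so the width is 3 − 1 = 2 and tw(G) ≤ 2. On the other hand G contains the 3-clique {c, d, h}. A clique must lie in a single bag of any decomposition, so no decomposition can have width below 2. Therefore the treewidth is 2.

Treewidth 2.
One optimal decomposition is:
Bags: B1 = {b, c, h}  B2 = {b, f, h}  B3 = {a, b, f}  B4 = {b, e, h}  B5 = {a, f, i}  B6 = {c, g, h}  B7 = {c, d, h}
Tree: B1–B2, B2–B3, B1–B4, B3–B5, B1–B6, B6–B7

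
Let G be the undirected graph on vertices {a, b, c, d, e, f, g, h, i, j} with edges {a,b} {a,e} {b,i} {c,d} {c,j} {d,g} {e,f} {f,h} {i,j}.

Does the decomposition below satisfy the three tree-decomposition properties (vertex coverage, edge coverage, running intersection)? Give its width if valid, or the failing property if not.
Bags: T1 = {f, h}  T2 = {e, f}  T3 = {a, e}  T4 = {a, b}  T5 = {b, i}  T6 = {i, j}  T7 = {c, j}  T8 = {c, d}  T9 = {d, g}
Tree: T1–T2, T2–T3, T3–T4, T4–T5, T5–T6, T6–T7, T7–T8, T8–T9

Every vertex of G appears in some bag (union = {a, b, c, d, e, f, g, h, i, j}); every edge is covered by a bag; and for each vertex v the set of bags containing v is connected in the bag tree. The decomposition is therefore valid. The largest bag has 2 vertices, so the width is 1.

Yes; width 1.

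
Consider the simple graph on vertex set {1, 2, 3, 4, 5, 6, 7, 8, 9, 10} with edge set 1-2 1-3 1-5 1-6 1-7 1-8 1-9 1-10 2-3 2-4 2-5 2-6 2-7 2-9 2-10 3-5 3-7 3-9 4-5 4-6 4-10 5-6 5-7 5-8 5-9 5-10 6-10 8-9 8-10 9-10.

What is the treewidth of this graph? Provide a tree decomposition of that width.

Treewidth 4.
Bags: B1 = {2, 4, 5, 6, 10}  B2 = {1, 2, 5, 6, 10}  B3 = {1, 2, 5, 9, 10}  B4 = {1, 2, 3, 5, 9}  B5 = {1, 2, 3, 5, 7}  B6 = {1, 5, 8, 9, 10}
Tree: B1–B2, B2–B3, B3–B4, B4–B5, B3–B6

Every bag has size at most 5, so the width is 5 − 1 = 4 and tw(G) ≤ 4. Conversely, {1, 5, 8, 9, 10} is a clique of size 5, and the vertices of any clique must share a bag in every tree decomposition; so some bag has ≥ 5 vertices and tw(G) ≥ 4. The upper and lower bounds meet at 4, so that is the treewidth.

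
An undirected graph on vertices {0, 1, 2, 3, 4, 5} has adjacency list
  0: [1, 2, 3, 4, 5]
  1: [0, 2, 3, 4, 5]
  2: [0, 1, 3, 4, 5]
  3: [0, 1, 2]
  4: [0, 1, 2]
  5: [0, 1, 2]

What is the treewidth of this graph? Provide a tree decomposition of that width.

Each bag holds 4 vertices, so the decomposition has width 3, which upper-bounds the treewidth. For the lower bound, the 4 vertices {0, 1, 2, 3} are pairwise adjacent, and any tree decomposition puts a clique entirely inside one bag — forcing width ≥ 3. Hence tw(G) = 3 exactly.

Treewidth 3.
One such decomposition:
Bags: B1 = {0, 1, 2, 3}  B2 = {0, 1, 2, 5}  B3 = {0, 1, 2, 4}
Tree: B1–B2, B2–B3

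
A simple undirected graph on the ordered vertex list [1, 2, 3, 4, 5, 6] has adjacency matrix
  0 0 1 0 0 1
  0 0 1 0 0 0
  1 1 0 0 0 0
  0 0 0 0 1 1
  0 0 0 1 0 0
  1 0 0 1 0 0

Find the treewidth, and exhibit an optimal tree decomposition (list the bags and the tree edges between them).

The largest bag has 2 vertices, giving width 1; this decomposition certifies tw(G) ≤ 1. Since G has at least one edge (e.g. 2–3), it is not an edgeless graph, so tw(G) ≥ 1. Combining the bounds, tw(G) = 1.

Treewidth 1.
One optimal decomposition is:
Bags: B1 = {2, 3}  B2 = {1, 3}  B3 = {1, 6}  B4 = {4, 6}  B5 = {4, 5}
Tree: B1–B2, B2–B3, B3–B4, B4–B5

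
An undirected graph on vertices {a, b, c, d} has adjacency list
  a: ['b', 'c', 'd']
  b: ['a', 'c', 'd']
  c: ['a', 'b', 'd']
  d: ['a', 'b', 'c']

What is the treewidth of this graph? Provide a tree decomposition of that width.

Treewidth 3.
One optimal decomposition is:
Bags: B1 = {a, b, c, d}
Tree: (single bag)

A single bag containing all 4 vertices is trivially a valid decomposition of width 3. On the other hand G contains the 4-clique {a, b, c, d}. A clique must lie in a single bag of any decomposition, so no decomposition can have width below 3. The upper and lower bounds meet at 3, so that is the treewidth.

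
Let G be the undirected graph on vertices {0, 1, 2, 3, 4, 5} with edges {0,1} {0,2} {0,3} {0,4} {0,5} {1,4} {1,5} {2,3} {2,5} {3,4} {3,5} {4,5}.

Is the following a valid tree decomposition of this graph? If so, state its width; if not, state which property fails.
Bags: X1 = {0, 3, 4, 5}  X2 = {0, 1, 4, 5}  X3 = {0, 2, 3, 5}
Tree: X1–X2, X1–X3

Every vertex of G appears in some bag (union = {0, 1, 2, 3, 4, 5}); every edge is covered by a bag; and for each vertex v the set of bags containing v is connected in the bag tree. The decomposition is therefore valid. The largest bag has 4 vertices, so the width is 3.

Yes; width 3.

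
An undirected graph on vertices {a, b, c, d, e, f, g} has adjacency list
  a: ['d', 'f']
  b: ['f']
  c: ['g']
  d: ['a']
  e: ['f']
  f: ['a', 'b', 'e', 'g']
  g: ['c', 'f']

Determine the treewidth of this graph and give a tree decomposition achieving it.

Every bag has size at most 2, so the width is 2 − 1 = 1 and tw(G) ≤ 1. G has an edge, so its treewidth is at least 1. The upper and lower bounds meet at 1, so that is the treewidth.

Treewidth 1.
Bags: B1 = {f, g}  B2 = {a, f}  B3 = {e, f}  B4 = {a, d}  B5 = {c, g}  B6 = {b, f}
Tree: B1–B2, B2–B3, B2–B4, B1–B5, B1–B6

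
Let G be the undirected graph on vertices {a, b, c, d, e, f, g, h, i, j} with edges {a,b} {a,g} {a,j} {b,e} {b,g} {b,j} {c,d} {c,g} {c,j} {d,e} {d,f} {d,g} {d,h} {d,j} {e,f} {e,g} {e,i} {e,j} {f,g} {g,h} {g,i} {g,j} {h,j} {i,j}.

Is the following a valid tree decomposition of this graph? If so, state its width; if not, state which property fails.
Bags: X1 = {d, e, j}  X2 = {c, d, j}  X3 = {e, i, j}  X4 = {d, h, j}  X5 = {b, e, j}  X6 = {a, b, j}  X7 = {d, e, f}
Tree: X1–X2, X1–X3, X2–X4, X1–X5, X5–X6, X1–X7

A tree decomposition must satisfy three properties: every vertex lies in some bag; for every edge, both endpoints lie together in some bag; and for every vertex, the bags containing it form a connected subtree. Here vertex g appears in no bag, so the decomposition is invalid.

No — vertex g appears in no bag.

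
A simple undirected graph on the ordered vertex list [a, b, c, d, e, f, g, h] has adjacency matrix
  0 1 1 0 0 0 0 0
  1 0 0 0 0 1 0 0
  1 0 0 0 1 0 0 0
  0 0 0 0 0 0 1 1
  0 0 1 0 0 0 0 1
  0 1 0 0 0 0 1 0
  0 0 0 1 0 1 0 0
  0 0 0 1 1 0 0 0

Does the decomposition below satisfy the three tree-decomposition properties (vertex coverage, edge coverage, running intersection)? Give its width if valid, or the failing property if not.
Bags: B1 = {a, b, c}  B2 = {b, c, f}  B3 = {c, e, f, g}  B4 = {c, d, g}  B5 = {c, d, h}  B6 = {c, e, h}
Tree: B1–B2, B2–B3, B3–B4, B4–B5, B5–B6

No — bags containing vertex e are not connected in the tree.

A tree decomposition must satisfy three properties: every vertex lies in some bag; for every edge, both endpoints lie together in some bag; and for every vertex, the bags containing it form a connected subtree. Here bags containing vertex e are not connected in the tree, so the decomposition is invalid.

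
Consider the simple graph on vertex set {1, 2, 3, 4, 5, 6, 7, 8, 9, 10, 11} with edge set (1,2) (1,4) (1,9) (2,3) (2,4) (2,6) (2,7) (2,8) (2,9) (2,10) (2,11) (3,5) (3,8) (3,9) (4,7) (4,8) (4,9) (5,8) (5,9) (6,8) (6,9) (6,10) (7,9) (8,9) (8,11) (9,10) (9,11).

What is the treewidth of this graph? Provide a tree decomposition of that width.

The largest bag has 4 vertices, giving width 3; this decomposition certifies tw(G) ≤ 3. Conversely, {2, 3, 8, 9} is a clique of size 4, and the vertices of any clique must share a bag in every tree decomposition; so some bag has ≥ 4 vertices and tw(G) ≥ 3. Therefore the treewidth is 3.

Treewidth 3.
One optimal decomposition is:
Bags: B1 = {2, 8, 9, 11}  B2 = {2, 4, 8, 9}  B3 = {1, 2, 4, 9}  B4 = {2, 4, 7, 9}  B5 = {2, 3, 8, 9}  B6 = {2, 6, 8, 9}  B7 = {2, 6, 9, 10}  B8 = {3, 5, 8, 9}
Tree: B1–B2, B2–B3, B2–B4, B1–B5, B2–B6, B6–B7, B5–B8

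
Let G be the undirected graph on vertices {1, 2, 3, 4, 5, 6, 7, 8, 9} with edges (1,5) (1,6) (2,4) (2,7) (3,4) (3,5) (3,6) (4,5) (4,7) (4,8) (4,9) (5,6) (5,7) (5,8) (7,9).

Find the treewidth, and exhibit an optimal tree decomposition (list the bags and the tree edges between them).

Treewidth 2.
One such decomposition:
Bags: B1 = {3, 5, 6}  B2 = {3, 4, 5}  B3 = {4, 5, 7}  B4 = {4, 5, 8}  B5 = {4, 7, 9}  B6 = {1, 5, 6}  B7 = {2, 4, 7}
Tree: B1–B2, B2–B3, B2–B4, B3–B5, B1–B6, B3–B7

Each bag holds 3 vertices, so the decomposition has width 2, which upper-bounds the treewidth. For the lower bound, the 3 vertices {1, 5, 6} are pairwise adjacent, and any tree decomposition puts a clique entirely inside one bag — forcing width ≥ 2. Therefore the treewidth is 2.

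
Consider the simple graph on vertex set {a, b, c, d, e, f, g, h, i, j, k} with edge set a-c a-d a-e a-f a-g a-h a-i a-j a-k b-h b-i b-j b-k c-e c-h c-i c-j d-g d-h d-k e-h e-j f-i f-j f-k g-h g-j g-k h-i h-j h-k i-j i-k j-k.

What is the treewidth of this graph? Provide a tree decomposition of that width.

The largest bag has 5 vertices, giving width 4; this decomposition certifies tw(G) ≤ 4. On the other hand G contains the 5-clique {a, d, g, h, k}. A clique must lie in a single bag of any decomposition, so no decomposition can have width below 4. The upper and lower bounds meet at 4, so that is the treewidth.

Treewidth 4.
One such decomposition:
Bags: B1 = {a, h, i, j, k}  B2 = {a, c, h, i, j}  B3 = {a, f, i, j, k}  B4 = {a, g, h, j, k}  B5 = {a, c, e, h, j}  B6 = {b, h, i, j, k}  B7 = {a, d, g, h, k}
Tree: B1–B2, B1–B3, B1–B4, B2–B5, B1–B6, B4–B7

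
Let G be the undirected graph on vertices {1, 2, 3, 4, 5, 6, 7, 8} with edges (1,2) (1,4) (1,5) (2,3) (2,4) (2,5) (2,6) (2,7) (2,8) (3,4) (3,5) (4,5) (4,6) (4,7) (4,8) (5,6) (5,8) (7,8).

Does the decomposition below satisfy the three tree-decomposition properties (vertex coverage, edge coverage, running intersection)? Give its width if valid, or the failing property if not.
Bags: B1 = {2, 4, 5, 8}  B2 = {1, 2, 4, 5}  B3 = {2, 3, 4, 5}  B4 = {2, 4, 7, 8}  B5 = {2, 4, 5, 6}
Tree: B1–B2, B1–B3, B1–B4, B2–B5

Checking the three conditions: (i) the bags cover all of {1, 2, 3, 4, 5, 6, 7, 8}; (ii) for each edge, some bag contains both endpoints; (iii) the bags containing any fixed vertex form a subtree. All hold, so the decomposition is valid with width 4 − 1 = 3.

Yes; width 3.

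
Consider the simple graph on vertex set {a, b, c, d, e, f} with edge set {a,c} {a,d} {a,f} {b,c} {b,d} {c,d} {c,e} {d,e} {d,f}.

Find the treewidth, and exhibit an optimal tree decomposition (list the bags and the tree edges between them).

The largest bag has 3 vertices, giving width 2; this decomposition certifies tw(G) ≤ 2. Conversely, {c, d, e} is a clique of size 3, and the vertices of any clique must share a bag in every tree decomposition; so some bag has ≥ 3 vertices and tw(G) ≥ 2. Therefore the treewidth is 2.

Treewidth 2.
One such decomposition:
Bags: B1 = {a, d, f}  B2 = {a, c, d}  B3 = {c, d, e}  B4 = {b, c, d}
Tree: B1–B2, B2–B3, B3–B4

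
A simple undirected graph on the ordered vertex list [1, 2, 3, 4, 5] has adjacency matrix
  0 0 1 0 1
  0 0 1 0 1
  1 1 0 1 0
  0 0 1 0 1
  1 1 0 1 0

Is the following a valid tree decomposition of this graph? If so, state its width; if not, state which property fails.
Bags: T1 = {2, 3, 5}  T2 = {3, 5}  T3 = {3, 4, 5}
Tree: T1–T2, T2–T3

A tree decomposition must satisfy three properties: every vertex lies in some bag; for every edge, both endpoints lie together in some bag; and for every vertex, the bags containing it form a connected subtree. Here vertex 1 appears in no bag, so the decomposition is invalid.

No — vertex 1 appears in no bag.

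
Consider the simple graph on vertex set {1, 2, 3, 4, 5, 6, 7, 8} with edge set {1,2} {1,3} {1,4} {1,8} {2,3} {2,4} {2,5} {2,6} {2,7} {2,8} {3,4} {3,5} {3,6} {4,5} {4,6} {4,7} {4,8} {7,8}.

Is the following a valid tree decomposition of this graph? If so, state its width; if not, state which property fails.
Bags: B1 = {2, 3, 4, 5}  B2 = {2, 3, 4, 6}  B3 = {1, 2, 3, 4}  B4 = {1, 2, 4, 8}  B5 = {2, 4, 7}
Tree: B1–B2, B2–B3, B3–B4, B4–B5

No — edge (8,7) lies in no bag.

A tree decomposition must satisfy three properties: every vertex lies in some bag; for every edge, both endpoints lie together in some bag; and for every vertex, the bags containing it form a connected subtree. Here edge (8,7) lies in no bag, so the decomposition is invalid.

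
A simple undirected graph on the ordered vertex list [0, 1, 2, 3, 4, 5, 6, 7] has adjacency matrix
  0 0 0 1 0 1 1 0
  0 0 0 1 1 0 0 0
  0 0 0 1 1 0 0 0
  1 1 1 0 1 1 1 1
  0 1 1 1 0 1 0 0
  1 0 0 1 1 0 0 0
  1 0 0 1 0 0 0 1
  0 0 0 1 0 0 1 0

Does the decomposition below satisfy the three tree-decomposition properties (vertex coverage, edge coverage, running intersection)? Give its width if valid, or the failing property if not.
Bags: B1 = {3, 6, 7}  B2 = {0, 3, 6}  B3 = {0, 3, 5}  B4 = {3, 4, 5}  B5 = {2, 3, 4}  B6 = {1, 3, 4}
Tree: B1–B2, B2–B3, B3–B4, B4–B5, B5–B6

Checking the three conditions: (i) the bags cover all of {0, 1, 2, 3, 4, 5, 6, 7}; (ii) for each edge, some bag contains both endpoints; (iii) the bags containing any fixed vertex form a subtree. All hold, so the decomposition is valid with width 3 − 1 = 2.

Yes; width 2.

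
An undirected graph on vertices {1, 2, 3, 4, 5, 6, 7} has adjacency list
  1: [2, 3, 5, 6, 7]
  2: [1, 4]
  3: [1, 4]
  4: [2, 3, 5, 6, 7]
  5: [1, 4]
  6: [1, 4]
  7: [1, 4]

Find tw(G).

2

A width-2 tree decomposition is:
Bags: B1 = {1, 3, 4}  B2 = {1, 2, 4}  B3 = {1, 4, 7}  B4 = {1, 4, 5}  B5 = {1, 4, 6}
Tree: B1–B2, B2–B3, B3–B4, B4–B5
Every bag has size at most 3, so the width is 3 − 1 = 2 and tw(G) ≤ 2. The edges 4–3–1–2–4 form a cycle, so G is not a tree and its treewidth is at least 2. Hence tw(G) = 2 exactly.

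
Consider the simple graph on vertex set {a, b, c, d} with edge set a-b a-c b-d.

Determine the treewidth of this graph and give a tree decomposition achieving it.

The largest bag has 2 vertices, giving width 1; this decomposition certifies tw(G) ≤ 1. G has an edge, so its treewidth is at least 1. The upper and lower bounds meet at 1, so that is the treewidth.

Treewidth 1.
One optimal decomposition is:
Bags: B1 = {a, b}  B2 = {b, d}  B3 = {a, c}
Tree: B1–B2, B1–B3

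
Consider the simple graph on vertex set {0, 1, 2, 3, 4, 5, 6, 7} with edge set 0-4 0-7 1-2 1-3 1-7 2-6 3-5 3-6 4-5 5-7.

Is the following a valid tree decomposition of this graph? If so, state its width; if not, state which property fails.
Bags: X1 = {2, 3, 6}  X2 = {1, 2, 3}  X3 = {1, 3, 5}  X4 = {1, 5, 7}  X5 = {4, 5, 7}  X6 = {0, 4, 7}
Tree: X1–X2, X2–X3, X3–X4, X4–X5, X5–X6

Every vertex of G appears in some bag (union = {0, 1, 2, 3, 4, 5, 6, 7}); every edge is covered by a bag; and for each vertex v the set of bags containing v is connected in the bag tree. The decomposition is therefore valid. The largest bag has 3 vertices, so the width is 2.

Yes; width 2.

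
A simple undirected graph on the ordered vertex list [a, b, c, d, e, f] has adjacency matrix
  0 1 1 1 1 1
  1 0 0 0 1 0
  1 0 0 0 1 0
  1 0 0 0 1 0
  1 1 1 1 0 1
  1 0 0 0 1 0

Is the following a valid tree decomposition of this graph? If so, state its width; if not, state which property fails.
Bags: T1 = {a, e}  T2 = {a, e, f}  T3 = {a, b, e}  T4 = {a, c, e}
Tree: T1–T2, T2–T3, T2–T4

No — vertex d appears in no bag.

A tree decomposition must satisfy three properties: every vertex lies in some bag; for every edge, both endpoints lie together in some bag; and for every vertex, the bags containing it form a connected subtree. Here vertex d appears in no bag, so the decomposition is invalid.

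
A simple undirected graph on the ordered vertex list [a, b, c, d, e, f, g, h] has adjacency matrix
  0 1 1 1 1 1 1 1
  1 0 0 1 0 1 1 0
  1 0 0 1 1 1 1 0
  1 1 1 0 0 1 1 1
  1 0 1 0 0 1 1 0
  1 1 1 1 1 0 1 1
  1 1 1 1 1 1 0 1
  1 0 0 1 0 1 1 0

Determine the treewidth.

4

A width-4 tree decomposition is:
Bags: B1 = {a, c, e, f, g}  B2 = {a, c, d, f, g}  B3 = {a, d, f, g, h}  B4 = {a, b, d, f, g}
Tree: B1–B2, B2–B3, B3–B4
Each bag holds 5 vertices, so the decomposition has width 4, which upper-bounds the treewidth. Conversely, {a, d, f, g, h} is a clique of size 5, and the vertices of any clique must share a bag in every tree decomposition; so some bag has ≥ 5 vertices and tw(G) ≥ 4. Therefore the treewidth is 4.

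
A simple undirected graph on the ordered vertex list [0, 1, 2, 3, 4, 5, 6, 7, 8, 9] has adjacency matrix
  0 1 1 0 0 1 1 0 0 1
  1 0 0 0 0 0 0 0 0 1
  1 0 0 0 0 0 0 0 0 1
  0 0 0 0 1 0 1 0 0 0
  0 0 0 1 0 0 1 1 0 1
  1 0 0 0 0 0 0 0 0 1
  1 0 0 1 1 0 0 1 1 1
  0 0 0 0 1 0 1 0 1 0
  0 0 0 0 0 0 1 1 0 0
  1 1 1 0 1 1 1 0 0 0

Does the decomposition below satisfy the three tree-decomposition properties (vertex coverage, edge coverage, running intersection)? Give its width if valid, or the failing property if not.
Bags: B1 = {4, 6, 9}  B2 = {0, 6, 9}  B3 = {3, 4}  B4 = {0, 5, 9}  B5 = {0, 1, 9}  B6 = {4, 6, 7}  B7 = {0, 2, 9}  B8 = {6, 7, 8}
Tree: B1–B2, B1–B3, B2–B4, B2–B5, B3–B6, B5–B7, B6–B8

No — edge (6,3) lies in no bag.

A tree decomposition must satisfy three properties: every vertex lies in some bag; for every edge, both endpoints lie together in some bag; and for every vertex, the bags containing it form a connected subtree. Here edge (6,3) lies in no bag, so the decomposition is invalid.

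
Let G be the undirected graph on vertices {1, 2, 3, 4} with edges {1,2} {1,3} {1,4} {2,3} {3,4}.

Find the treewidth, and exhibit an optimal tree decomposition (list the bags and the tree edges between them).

Treewidth 2.
One such decomposition:
Bags: B1 = {1, 3, 4}  B2 = {1, 2, 3}
Tree: B1–B2

Each bag holds 3 vertices, so the decomposition has width 2, which upper-bounds the treewidth. Conversely, {1, 2, 3} is a clique of size 3, and the vertices of any clique must share a bag in every tree decomposition; so some bag has ≥ 3 vertices and tw(G) ≥ 2. Hence tw(G) = 2 exactly.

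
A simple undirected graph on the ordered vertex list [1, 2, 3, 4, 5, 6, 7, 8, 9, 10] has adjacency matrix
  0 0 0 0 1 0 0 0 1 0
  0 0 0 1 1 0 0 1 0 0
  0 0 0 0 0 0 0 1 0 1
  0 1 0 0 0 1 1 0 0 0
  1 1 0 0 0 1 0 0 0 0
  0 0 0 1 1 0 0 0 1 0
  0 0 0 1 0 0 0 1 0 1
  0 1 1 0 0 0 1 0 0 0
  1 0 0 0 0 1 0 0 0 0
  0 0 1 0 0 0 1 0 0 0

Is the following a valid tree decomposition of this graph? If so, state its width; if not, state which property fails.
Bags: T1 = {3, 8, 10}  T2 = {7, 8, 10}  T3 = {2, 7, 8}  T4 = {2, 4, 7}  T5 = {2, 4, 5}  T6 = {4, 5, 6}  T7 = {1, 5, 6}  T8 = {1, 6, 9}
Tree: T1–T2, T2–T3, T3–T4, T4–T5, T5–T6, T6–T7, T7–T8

Yes; width 2.

Vertex coverage: the bags together contain {1, 2, 3, 4, 5, 6, 7, 8, 9, 10}, the full vertex set. Edge coverage: each edge of G has both endpoints in at least one bag. Running intersection: for every vertex, the bags containing it form a connected subtree. All three properties hold, so this is a valid tree decomposition of width max|bag| − 1 = 2, and hence tw(G) ≤ 2.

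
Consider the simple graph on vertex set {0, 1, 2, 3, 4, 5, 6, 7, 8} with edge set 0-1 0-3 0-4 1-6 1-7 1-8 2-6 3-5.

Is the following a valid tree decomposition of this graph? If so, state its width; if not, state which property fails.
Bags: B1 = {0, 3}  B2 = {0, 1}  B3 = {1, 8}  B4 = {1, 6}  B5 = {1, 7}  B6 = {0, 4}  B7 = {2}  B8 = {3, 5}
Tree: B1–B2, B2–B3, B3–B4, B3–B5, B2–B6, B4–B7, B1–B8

No — edge (6,2) lies in no bag.

A tree decomposition must satisfy three properties: every vertex lies in some bag; for every edge, both endpoints lie together in some bag; and for every vertex, the bags containing it form a connected subtree. Here edge (6,2) lies in no bag, so the decomposition is invalid.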